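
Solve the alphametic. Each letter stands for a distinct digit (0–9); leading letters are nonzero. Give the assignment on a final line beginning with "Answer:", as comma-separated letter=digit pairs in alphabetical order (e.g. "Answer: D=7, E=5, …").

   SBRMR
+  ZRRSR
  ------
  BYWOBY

Step 1. [col 1: R + R ≡ Y (mod 10)] column 1 (R + R ≡ Y (mod 10), carry-in 0) doesn't pin Y yet; pick Y=4 and continue. So Y=4.
Step 2. [col 1: R + R ≡ Y (mod 10)] column 1 (R + R ≡ Y (mod 10), carry-in 0) doesn't pin R yet; pick R=7 and continue ⇒ R=7.
Step 3. [col 2: M + S ≡ B (mod 10)] column 2 (M + S ≡ B (mod 10), carry-in 1) doesn't pin M yet; pick M=2 and continue ⇒ M=2.
Step 4. [col 2: M + S ≡ B (mod 10)] S=8 is one option consistent with column 2 (M + S ≡ B (mod 10), carry-in 1) — take it, so S=8.
Step 5. [col 2: M + S ≡ B (mod 10)] in column 2 we have M+S≡B with carry-in 1; given M=2, S=8 and digits 2,4,7,8 already taken and all letters distinct, that pins B to 1. So B=1.
Step 6. [col 3: R + R ≡ O (mod 10)] in column 3 we have R+R≡O with carry-in 1; given R=7 and digits 1,2,4,7,8 already taken and all letters distinct, that pins O to 5. So O=5.
Step 7. [col 4: B + R ≡ W (mod 10)] in column 4 we have B+R≡W with carry-in 1; given B=1, R=7 and digits 1,2,4,5,7,8 already taken and all letters distinct, that pins W to 9, so W=9.
Step 8. [col 5: S + Z ≡ Y (mod 10)] in column 5 we have S+Z≡Y with carry-in 0; given S=8, Y=4 and digits 1,2,4,5,7,8,9 already taken and all letters distinct, that pins Z to 6. So Z=6.

Answer: B=1, M=2, O=5, R=7, S=8, W=9, Y=4, Z=6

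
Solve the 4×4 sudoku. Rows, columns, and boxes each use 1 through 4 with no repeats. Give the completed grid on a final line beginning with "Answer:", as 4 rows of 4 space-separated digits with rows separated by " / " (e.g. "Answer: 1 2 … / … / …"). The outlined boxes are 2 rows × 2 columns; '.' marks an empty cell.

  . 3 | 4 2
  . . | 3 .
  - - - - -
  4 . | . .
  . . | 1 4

Step 1. [r4c2∈{2}] r4c2 has the single candidate 2. So r4c2=2.
Step 2. [r2c4∈{1}] r2c4 is down to just 1, so r2c4=1.
Step 3. [r2c2∈{4}] r2c2 is down to just 4, so r2c2=4.
Step 4. [r3c4∈{3}] r3c4 is down to just 3, so r3c4=3.
Step 5. [r2c1∈{2}] r2c1 has the single candidate 2 ⇒ r2c1=2.
Step 6. [r3c3∈{2}] r3c3 is down to just 2. So r3c3=2.
Step 7. [r3c2∈{1}] nothing but 1 survives at r3c2. So r3c2=1.
Step 8. [r1c1∈{1}] r1c1 is down to just 1 ⇒ r1c1=1.
Step 9. [r4c1∈{3}] r4c1 has the single candidate 3, so r4c1=3.

Answer: 1 3 4 2 / 2 4 3 1 / 4 1 2 3 / 3 2 1 4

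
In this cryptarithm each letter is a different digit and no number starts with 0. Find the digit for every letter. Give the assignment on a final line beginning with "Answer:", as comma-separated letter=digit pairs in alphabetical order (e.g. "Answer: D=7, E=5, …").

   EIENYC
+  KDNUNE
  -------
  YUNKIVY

Step 1. [col 1: C + E ≡ Y (mod 10)] Y=1 is one option consistent with column 1 (C + E ≡ Y (mod 10), carry-in 0) — take it, so Y=1.
Step 2. [col 1: C + E ≡ Y (mod 10)] column 1 (C + E ≡ Y (mod 10), carry-in 0) doesn't pin C yet; pick C=4 and continue, so C=4.
Step 3. [col 1: C + E ≡ Y (mod 10)] column 1: given C=4, Y=1, carry-in 0, and digits 1,4 already taken and all letters distinct, C+E≡Y (mod 10) forces E=7 ⇒ E=7.
Step 4. [col 2: Y + N ≡ V (mod 10)] several values work for V in column 2 (Y + N ≡ V (mod 10), carry-in 1); try V=0. So V=0.
Step 5. [col 2: Y + N ≡ V (mod 10)] column 2 reads Y+N+carry(1)=V with Y=1, V=0; with digits 0,1,4,7 already taken and all letters distinct, the only value for N is 8. So N=8.
Step 6. [col 3: N + U ≡ I (mod 10)] several values work for U in column 3 (N + U ≡ I (mod 10), carry-in 1); try U=3 ⇒ U=3.
Step 7. [col 3: N + U ≡ I (mod 10)] from column 3 (N=8, U=3, carry-in 1, digits 0,1,3,4,7,8 already taken and all letters distinct): I must equal 2 ⇒ I=2.
Step 8. [col 4: E + N ≡ K (mod 10)] column 4: given E=7, N=8, carry-in 1, and digits 0,1,2,3,4,7,8 already taken and all letters distinct, E+N≡K (mod 10) forces K=6. So K=6.
Step 9. [col 5: I + D ≡ N (mod 10)] from column 5 (I=2, N=8, carry-in 1, digits 0,1,2,3,4,6,7,8 already taken and all letters distinct): D must equal 5. So D=5.

Answer: C=4, D=5, E=7, I=2, K=6, N=8, U=3, V=0, Y=1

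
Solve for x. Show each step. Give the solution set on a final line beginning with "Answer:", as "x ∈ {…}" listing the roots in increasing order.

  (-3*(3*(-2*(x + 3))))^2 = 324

Step 1. [(-3*(3*(-2*(x + 3))))^2 = 324] LHS squared, RHS 324 ≥ 0: apply √ (±) ⇒ sqrt: -3*(3*(-2*(x + 3))) = 18 or -18.
Step 2. [-3*(3*(-2*(x + 3))) = 18 or -18] leading coefficient -3: divide by -3, so div: 3*(-2*(x + 3)) = -6 or 6.
Step 3. [3*(-2*(x + 3)) = -6 or 6] divide by the outer 3 ⇒ div: -2*(x + 3) = -2 or 2.
Step 4. [-2*(x + 3) = -2 or 2] LHS = -2·(…); ÷-2 both sides. So div: x + 3 = 1 or -1.
Step 5. [x + 3 = 1 or -1] subtract 3: x sits inside (… + 3). So sub: x = -2 or -4.

Answer: x ∈ {-4, -2}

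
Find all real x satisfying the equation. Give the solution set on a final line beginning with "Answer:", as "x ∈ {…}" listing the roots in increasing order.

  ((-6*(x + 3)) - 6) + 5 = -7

Step 1. [((-6*(x + 3)) - 6) + 5 = -7] subtract 5: x sits inside (… + 5), so sub: (-6*(x + 3)) - 6 = -12.
Step 2. [(-6*(x + 3)) - 6 = -12] add 6: x sits inside (… - 6) ⇒ sub: -6*(x + 3) = -6.
Step 3. [-6*(x + 3) = -6] divide by the outer -6 ⇒ div: x + 3 = 1.
Step 4. [x + 3 = 1] subtract 3: x sits inside (… + 3), so sub: x = -2.

Answer: x ∈ {-2}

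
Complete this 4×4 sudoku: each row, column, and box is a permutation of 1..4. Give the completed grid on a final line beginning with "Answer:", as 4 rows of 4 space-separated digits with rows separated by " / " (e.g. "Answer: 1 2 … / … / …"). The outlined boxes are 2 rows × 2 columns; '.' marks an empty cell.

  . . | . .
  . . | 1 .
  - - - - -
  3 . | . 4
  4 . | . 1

Step 1. [r2c1∈{2}] only 2 remains possible at r2c1 ⇒ r2c1=2.
Step 2. [r3c3∈{2}] r3c3 has the single candidate 2. So r3c3=2.
Step 3. [r2c4∈{3}] r2c4's peers cover all but 3. So r2c4=3.
Step 4. [r1c2∈{1,3,4}] across row 1, 3 lands solely at r1c2, so r1c2=3.
Step 5. [r2c2∈{4}] r2c2 has the single candidate 4. So r2c2=4.
Step 6. [r1c4∈{2}] r1c4 has the single candidate 2. So r1c4=2.
Step 7. [r1c3∈{4}] nothing but 4 survives at r1c3, so r1c3=4.
Step 8. [r4c3∈{3}] r4c3 has the single candidate 3 ⇒ r4c3=3.
Step 9. [r4c2∈{2}] r4c2 has the single candidate 2, so r4c2=2.
Step 10. [r1c1∈{1}] nothing but 1 survives at r1c1. So r1c1=1.
Step 11. [r3c2∈{1}] only 1 remains possible at r3c2 ⇒ r3c2=1.

Answer: 1 3 4 2 / 2 4 1 3 / 3 1 2 4 / 4 2 3 1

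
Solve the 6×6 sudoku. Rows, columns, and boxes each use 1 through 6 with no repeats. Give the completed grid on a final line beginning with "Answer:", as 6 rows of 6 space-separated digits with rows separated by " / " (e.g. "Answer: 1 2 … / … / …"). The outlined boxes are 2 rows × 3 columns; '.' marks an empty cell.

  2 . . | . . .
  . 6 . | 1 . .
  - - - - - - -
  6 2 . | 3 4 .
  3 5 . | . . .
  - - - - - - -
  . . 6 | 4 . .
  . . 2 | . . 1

Step 1. [r4c5∈{1,2,6}] r4c5 is the only open cell in col 5 admitting 1, so r4c5=1.
Step 2. [r3c6∈{5}] nothing but 5 survives at r3c6 ⇒ r3c6=5.
Step 3. [r4c4∈{2,6}] 2 has one home in col 4: r4c4 ⇒ r4c4=2.
Step 4. [r5c1∈{1,5}] 1 has one home in col 1: r5c1. So r5c1=1.
Step 5. [r5c5∈{2,3,5}] across row 5, 5 lands solely at r5c5 ⇒ r5c5=5.
Step 6. [r1c2∈{1,3,4}] r1c2 is the only open cell in col 2 admitting 1, so r1c2=1.
Step 7. [r4c3∈{4}] only 4 remains possible at r4c3 ⇒ r4c3=4.
Step 8. [r2c1∈{4,5}] across box 1, 4 lands solely at r2c1. So r2c1=4.
Step 9. [r2c3∈{3,5}] across row 2, 5 lands solely at r2c3. So r2c3=5.
Step 10. [r5c2∈{3}] only 3 remains possible at r5c2. So r5c2=3.
Step 11. [r6c5∈{3,6}] row 6 places 3 nowhere but r6c5, so r6c5=3.
Step 12. [r1c5∈{6}] r1c5's peers cover all but 6 ⇒ r1c5=6.
Step 13. [r2c6∈{2,3}] in row 2, 3 fits only at r2c6 ⇒ r2c6=3.
Step 14. [r6c1∈{5}] nothing but 5 survives at r6c1. So r6c1=5.
Step 15. [r1c3∈{3}] only 3 remains possible at r1c3, so r1c3=3.
Step 16. [r1c6∈{4}] r1c6 is down to just 4, so r1c6=4.
Step 17. [r2c5∈{2}] only 2 remains possible at r2c5. So r2c5=2.
Step 18. [r3c3∈{1}] only 1 remains possible at r3c3 ⇒ r3c3=1.
Step 19. [r4c6∈{6}] nothing but 6 survives at r4c6, so r4c6=6.
Step 20. [r5c6∈{2}] r5c6 has the single candidate 2, so r5c6=2.
Step 21. [r6c4∈{6}] r6c4 has the single candidate 6, so r6c4=6.
Step 22. [r1c4∈{5}] r1c4 has the single candidate 5 ⇒ r1c4=5.
Step 23. [r6c2∈{4}] r6c2 is down to just 4. So r6c2=4.

Answer: 2 1 3 5 6 4 / 4 6 5 1 2 3 / 6 2 1 3 4 5 / 3 5 4 2 1 6 / 1 3 6 4 5 2 / 5 4 2 6 3 1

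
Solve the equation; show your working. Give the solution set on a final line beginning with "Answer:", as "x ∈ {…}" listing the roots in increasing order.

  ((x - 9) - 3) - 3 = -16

Step 1. [((x - 9) - 3) - 3 = -16] add 3: x sits inside (… - 3), so sub: (x - 9) - 3 = -13.
Step 2. [(x - 9) - 3 = -13] peel the -3: add 3 from each side ⇒ sub: x - 9 = -10.
Step 3. [x - 9 = -10] peel the -9: add 9 from each side ⇒ sub: x = -1.

Answer: x ∈ {-1}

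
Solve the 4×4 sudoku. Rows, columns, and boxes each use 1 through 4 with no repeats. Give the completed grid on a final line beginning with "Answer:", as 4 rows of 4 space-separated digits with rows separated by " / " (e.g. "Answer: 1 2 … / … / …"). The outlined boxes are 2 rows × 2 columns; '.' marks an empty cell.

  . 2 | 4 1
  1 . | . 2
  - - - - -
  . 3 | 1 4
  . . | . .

Step 1. [r4c3∈{2,3}] across col 3, 2 lands solely at r4c3, so r4c3=2.
Step 2. [r4c1∈{4}] r4c1 has the single candidate 4, so r4c1=4.
Step 3. [r1c1∈{3}] r1c1 is down to just 3 ⇒ r1c1=3.
Step 4. [r2c3∈{3}] only 3 remains possible at r2c3. So r2c3=3.
Step 5. [r4c2∈{1}] only 1 remains possible at r4c2. So r4c2=1.
Step 6. [r3c1∈{2}] r3c1 has the single candidate 2 ⇒ r3c1=2.
Step 7. [r4c4∈{3}] only 3 remains possible at r4c4, so r4c4=3.
Step 8. [r2c2∈{4}] only 4 remains possible at r2c2 ⇒ r2c2=4.

Answer: 3 2 4 1 / 1 4 3 2 / 2 3 1 4 / 4 1 2 3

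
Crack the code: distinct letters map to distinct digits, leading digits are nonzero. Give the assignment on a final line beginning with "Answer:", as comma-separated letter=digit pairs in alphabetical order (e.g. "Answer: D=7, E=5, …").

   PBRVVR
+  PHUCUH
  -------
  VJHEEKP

Step 1. [V] V is the leading digit of a 7-digit sum of two 6-digit numbers; the final carry is exactly 1. So V=1.
Step 2. [col 1: R + H ≡ P (mod 10)] column 1 (R + H ≡ P (mod 10), carry-in 0) doesn't pin H yet; pick H=4 and continue. So H=4.
Step 3. [col 1: R + H ≡ P (mod 10)] no forcing yet in column 1 (carry-in 0); R=5 is free and consistent — try it, so R=5.
Step 4. [col 1: R + H ≡ P (mod 10)] column 1 reads R+H+carry(0)=P with R=5, H=4; with digits 1,4,5 already taken and all letters distinct, the only value for P is 9. So P=9.
Step 5. [col 2: V + U ≡ K (mod 10)] column 2 (V + U ≡ K (mod 10), carry-in 0) doesn't pin K yet; pick K=3 and continue. So K=3.
Step 6. [col 2: V + U ≡ K (mod 10)] from column 2 (V=1, K=3, carry-in 0, digits 1,3,4,5,9 already taken and all letters distinct): U must equal 2. So U=2.
Step 7. [col 3: V + C ≡ E (mod 10)] several values work for C in column 3 (V + C ≡ E (mod 10), carry-in 0); try C=6 ⇒ C=6.
Step 8. [col 3: V + C ≡ E (mod 10)] in column 3 we have V+C≡E with carry-in 0; given V=1, C=6 and digits 1,2,3,4,5,6,9 already taken and all letters distinct, that pins E to 7 ⇒ E=7.
Step 9. [col 5: B + H ≡ H (mod 10)] in column 5 we have B+H≡H with carry-in 0; given H=4 and digits 1,2,3,4,5,6,7,9 already taken and all letters distinct, that pins B to 0. So B=0.
Step 10. [col 6: P + P ≡ J (mod 10)] in column 6 we have P+P≡J with carry-in 0; given P=9 and digits 0,1,2,3,4,5,6,7,9 already taken and all letters distinct, that pins J to 8. So J=8.

Answer: B=0, C=6, E=7, H=4, J=8, K=3, P=9, R=5, U=2, V=1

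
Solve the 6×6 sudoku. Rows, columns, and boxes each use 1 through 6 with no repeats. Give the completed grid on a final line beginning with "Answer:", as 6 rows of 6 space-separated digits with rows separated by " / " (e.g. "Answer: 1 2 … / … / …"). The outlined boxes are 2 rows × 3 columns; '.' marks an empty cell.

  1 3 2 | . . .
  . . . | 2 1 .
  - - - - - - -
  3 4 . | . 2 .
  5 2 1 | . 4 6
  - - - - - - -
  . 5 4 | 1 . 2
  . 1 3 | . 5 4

Step 1. [r5c1∈{6}] nothing but 6 survives at r5c1, so r5c1=6.
Step 2. [r1c6∈{5}] nothing but 5 survives at r1c6 ⇒ r1c6=5.
Step 3. [r1c4∈{4,6}] across row 1, 4 lands solely at r1c4 ⇒ r1c4=4.
Step 4. [r3c3∈{6}] r3c3 is down to just 6, so r3c3=6.
Step 5. [r1c5∈{6}] r1c5 is down to just 6 ⇒ r1c5=6.
Step 6. [r2c6∈{3}] only 3 remains possible at r2c6, so r2c6=3.
Step 7. [r2c2∈{6}] only 6 remains possible at r2c2 ⇒ r2c2=6.
Step 8. [r3c4∈{5}] r3c4 is down to just 5, so r3c4=5.
Step 9. [r6c1∈{2}] r6c1 has the single candidate 2. So r6c1=2.
Step 10. [r5c5∈{3}] r5c5 has the single candidate 3. So r5c5=3.
Step 11. [r3c6∈{1}] only 1 remains possible at r3c6 ⇒ r3c6=1.
Step 12. [r2c3∈{5}] r2c3's peers cover all but 5 ⇒ r2c3=5.
Step 13. [r6c4∈{6}] r6c4 is down to just 6, so r6c4=6.
Step 14. [r2c1∈{4}] r2c1's peers cover all but 4, so r2c1=4.
Step 15. [r4c4∈{3}] r4c4 has the single candidate 3 ⇒ r4c4=3.

Answer: 1 3 2 4 6 5 / 4 6 5 2 1 3 / 3 4 6 5 2 1 / 5 2 1 3 4 6 / 6 5 4 1 3 2 / 2 1 3 6 5 4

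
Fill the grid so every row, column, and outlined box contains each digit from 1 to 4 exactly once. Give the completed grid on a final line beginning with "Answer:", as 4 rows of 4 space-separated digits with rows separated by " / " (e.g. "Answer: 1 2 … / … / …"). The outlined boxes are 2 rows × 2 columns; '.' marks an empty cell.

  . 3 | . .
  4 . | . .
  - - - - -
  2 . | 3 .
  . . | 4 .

Step 1. [r1c1∈{1}] r1c1's peers cover all but 1. So r1c1=1.
Step 2. [r3c4∈{1}] r3c4's peers cover all but 1. So r3c4=1.
Step 3. [r1c3∈{2}] r1c3 has the single candidate 2, so r1c3=2.
Step 4. [r4c1∈{3}] r4c1 is down to just 3, so r4c1=3.
Step 5. [r2c4∈{3}] r2c4's peers cover all but 3, so r2c4=3.
Step 6. [r2c3∈{1}] r2c3 has the single candidate 1, so r2c3=1.
Step 7. [r4c2∈{1}] r4c2 is down to just 1. So r4c2=1.
Step 8. [r2c2∈{2}] r2c2's peers cover all but 2 ⇒ r2c2=2.
Step 9. [r3c2∈{4}] nothing but 4 survives at r3c2, so r3c2=4.
Step 10. [r1c4∈{4}] r1c4 is down to just 4 ⇒ r1c4=4.
Step 11. [r4c4∈{2}] r4c4 has the single candidate 2 ⇒ r4c4=2.

Answer: 1 3 2 4 / 4 2 1 3 / 2 4 3 1 / 3 1 4 2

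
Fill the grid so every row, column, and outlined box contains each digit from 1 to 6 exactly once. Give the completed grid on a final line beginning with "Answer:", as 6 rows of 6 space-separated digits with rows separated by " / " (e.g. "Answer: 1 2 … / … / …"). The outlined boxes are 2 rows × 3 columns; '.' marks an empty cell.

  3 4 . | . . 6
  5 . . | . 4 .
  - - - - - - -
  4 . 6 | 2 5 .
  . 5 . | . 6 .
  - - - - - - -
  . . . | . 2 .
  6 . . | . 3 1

Step 1. [r4c4∈{1,3,4}] r4c4 is the only open cell in box 4 admitting 1 ⇒ r4c4=1.
Step 2. [r1c3∈{1,2}] r1c3 is the only open cell in row 1 admitting 2 ⇒ r1c3=2.
Step 3. [r5c6∈{4,5}] 5 has one home in col 6: r5c6. So r5c6=5.
Step 4. [r3c2∈{1,3}] row 3 places 1 nowhere but r3c2 ⇒ r3c2=1.
Step 5. [r6c4∈{4}] r6c4's peers cover all but 4, so r6c4=4.
Step 6. [r5c3∈{1,3,4}] 4 has one home in row 5: r5c3, so r5c3=4.
Step 7. [r3c6∈{3}] nothing but 3 survives at r3c6. So r3c6=3.
Step 8. [r4c1∈{2}] only 2 remains possible at r4c1 ⇒ r4c1=2.
Step 9. [r2c4∈{3}] only 3 remains possible at r2c4, so r2c4=3.
Step 10. [r6c3∈{5}] nothing but 5 survives at r6c3 ⇒ r6c3=5.
Step 11. [r2c3∈{1}] nothing but 1 survives at r2c3, so r2c3=1.
Step 12. [r5c1∈{1}] r5c1 has the single candidate 1 ⇒ r5c1=1.
Step 13. [r6c2∈{2}] r6c2's peers cover all but 2, so r6c2=2.
Step 14. [r2c6∈{2}] nothing but 2 survives at r2c6 ⇒ r2c6=2.
Step 15. [r4c3∈{3}] r4c3 is down to just 3 ⇒ r4c3=3.
Step 16. [r1c4∈{5}] r1c4's peers cover all but 5, so r1c4=5.
Step 17. [r5c4∈{6}] only 6 remains possible at r5c4 ⇒ r5c4=6.
Step 18. [r2c2∈{6}] nothing but 6 survives at r2c2, so r2c2=6.
Step 19. [r1c5∈{1}] only 1 remains possible at r1c5. So r1c5=1.
Step 20. [r4c6∈{4}] nothing but 4 survives at r4c6. So r4c6=4.
Step 21. [r5c2∈{3}] nothing but 3 survives at r5c2 ⇒ r5c2=3.

Answer: 3 4 2 5 1 6 / 5 6 1 3 4 2 / 4 1 6 2 5 3 / 2 5 3 1 6 4 / 1 3 4 6 2 5 / 6 2 5 4 3 1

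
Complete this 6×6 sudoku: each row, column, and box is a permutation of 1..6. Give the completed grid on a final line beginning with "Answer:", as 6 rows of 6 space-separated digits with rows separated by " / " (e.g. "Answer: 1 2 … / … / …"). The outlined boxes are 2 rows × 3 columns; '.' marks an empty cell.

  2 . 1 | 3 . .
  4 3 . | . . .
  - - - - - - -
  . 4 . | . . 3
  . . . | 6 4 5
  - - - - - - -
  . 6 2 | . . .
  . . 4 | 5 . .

Step 1. [r6c2∈{1}] r6c2's peers cover all but 1 ⇒ r6c2=1.
Step 2. [r2c3∈{5,6}] r2c3 is the only open cell in box 1 admitting 6. So r2c3=6.
Step 3. [r6c1∈{3}] r6c1 has the single candidate 3, so r6c1=3.
Step 4. [r2c5∈{1,2,5}] row 2 places 5 nowhere but r2c5 ⇒ r2c5=5.
Step 5. [r1c6∈{4,6}] row 1 places 4 nowhere but r1c6. So r1c6=4.
Step 6. [r5c6∈{1}] r5c6 has the single candidate 1. So r5c6=1.
Step 7. [r3c5∈{1,2}] col 5 places 1 nowhere but r3c5 ⇒ r3c5=1.
Step 8. [r6c5∈{2,6}] col 5 places 2 nowhere but r6c5, so r6c5=2.
Step 9. [r5c1∈{5}] r5c1 has the single candidate 5, so r5c1=5.
Step 10. [r3c4∈{2}] r3c4 is down to just 2 ⇒ r3c4=2.
Step 11. [r4c2∈{2}] r4c2 has the single candidate 2, so r4c2=2.
Step 12. [r2c4∈{1}] only 1 remains possible at r2c4. So r2c4=1.
Step 13. [r4c1∈{1}] r4c1 is down to just 1, so r4c1=1.
Step 14. [r3c3∈{5}] nothing but 5 survives at r3c3. So r3c3=5.
Step 15. [r1c2∈{5}] only 5 remains possible at r1c2. So r1c2=5.
Step 16. [r5c5∈{3}] only 3 remains possible at r5c5. So r5c5=3.
Step 17. [r6c6∈{6}] only 6 remains possible at r6c6 ⇒ r6c6=6.
Step 18. [r2c6∈{2}] r2c6's peers cover all but 2. So r2c6=2.
Step 19. [r1c5∈{6}] only 6 remains possible at r1c5, so r1c5=6.
Step 20. [r4c3∈{3}] only 3 remains possible at r4c3, so r4c3=3.
Step 21. [r5c4∈{4}] only 4 remains possible at r5c4, so r5c4=4.
Step 22. [r3c1∈{6}] r3c1 has the single candidate 6, so r3c1=6.

Answer: 2 5 1 3 6 4 / 4 3 6 1 5 2 / 6 4 5 2 1 3 / 1 2 3 6 4 5 / 5 6 2 4 3 1 / 3 1 4 5 2 6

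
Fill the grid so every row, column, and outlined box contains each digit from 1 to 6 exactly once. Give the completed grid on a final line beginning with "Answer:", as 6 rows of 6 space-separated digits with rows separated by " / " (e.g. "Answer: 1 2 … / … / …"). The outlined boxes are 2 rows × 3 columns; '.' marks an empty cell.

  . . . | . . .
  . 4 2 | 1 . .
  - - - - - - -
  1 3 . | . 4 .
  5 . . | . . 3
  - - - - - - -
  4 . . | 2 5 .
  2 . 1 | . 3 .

Step 1. [r4c4∈{6}] r4c4 is down to just 6, so r4c4=6.
Step 2. [r1c3∈{3,5,6}] across col 3, 5 lands solely at r1c3 ⇒ r1c3=5.
Step 3. [r5c2∈{6}] r5c2's peers cover all but 6 ⇒ r5c2=6.
Step 4. [r2c5∈{6}] r2c5 is down to just 6 ⇒ r2c5=6.
Step 5. [r3c6∈{2,5}] 2 has one home in row 3: r3c6, so r3c6=2.
Step 6. [r1c4∈{3,4}] in col 4, 3 fits only at r1c4 ⇒ r1c4=3.
Step 7. [r1c6∈{4}] only 4 remains possible at r1c6 ⇒ r1c6=4.
Step 8. [r3c3∈{6}] r3c3's peers cover all but 6 ⇒ r3c3=6.
Step 9. [r6c2∈{5}] only 5 remains possible at r6c2 ⇒ r6c2=5.
Step 10. [r3c4∈{5}] r3c4 is down to just 5 ⇒ r3c4=5.
Step 11. [r6c6∈{6}] r6c6's peers cover all but 6. So r6c6=6.
Step 12. [r5c3∈{3}] r5c3's peers cover all but 3, so r5c3=3.
Step 13. [r1c2∈{1}] nothing but 1 survives at r1c2, so r1c2=1.
Step 14. [r2c1∈{3}] only 3 remains possible at r2c1, so r2c1=3.
Step 15. [r5c6∈{1}] only 1 remains possible at r5c6. So r5c6=1.
Step 16. [r1c1∈{6}] r1c1 is down to just 6. So r1c1=6.
Step 17. [r2c6∈{5}] r2c6 has the single candidate 5. So r2c6=5.
Step 18. [r1c5∈{2}] r1c5 is down to just 2. So r1c5=2.
Step 19. [r4c3∈{4}] r4c3's peers cover all but 4 ⇒ r4c3=4.
Step 20. [r6c4∈{4}] r6c4 has the single candidate 4, so r6c4=4.
Step 21. [r4c2∈{2}] r4c2's peers cover all but 2, so r4c2=2.
Step 22. [r4c5∈{1}] r4c5 has the single candidate 1 ⇒ r4c5=1.

Answer: 6 1 5 3 2 4 / 3 4 2 1 6 5 / 1 3 6 5 4 2 / 5 2 4 6 1 3 / 4 6 3 2 5 1 / 2 5 1 4 3 6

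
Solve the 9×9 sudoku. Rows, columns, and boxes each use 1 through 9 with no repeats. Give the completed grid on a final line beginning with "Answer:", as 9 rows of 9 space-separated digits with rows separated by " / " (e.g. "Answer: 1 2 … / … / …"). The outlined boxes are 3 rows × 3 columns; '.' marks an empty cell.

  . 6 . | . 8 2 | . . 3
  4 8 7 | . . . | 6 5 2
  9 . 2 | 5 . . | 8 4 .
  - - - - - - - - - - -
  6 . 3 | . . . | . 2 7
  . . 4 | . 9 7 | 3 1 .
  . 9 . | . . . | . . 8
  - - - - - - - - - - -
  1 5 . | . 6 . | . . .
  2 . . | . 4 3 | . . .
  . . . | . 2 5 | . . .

Step 1. [r3c9∈{1}] nothing but 1 survives at r3c9 ⇒ r3c9=1.
Step 2. [r4c7∈{4,5,9}] in row 4, 9 fits only at r4c7, so r4c7=9.
Step 3. [r6c4∈{1,2,3,4,6}] 2 has one home in row 6: r6c4, so r6c4=2.
Step 4. [r1c8∈{7,9}] box 3 places 9 nowhere but r1c8. So r1c8=9.
Step 5. [r8c2∈{7}] only 7 remains possible at r8c2 ⇒ r8c2=7.
Step 6. [r6c7∈{4,5}] r6c7 is the only open cell in box 6 admitting 4, so r6c7=4.
Step 7. [r6c8∈{6}] only 6 remains possible at r6c8. So r6c8=6.
Step 8. [r6c6∈{1}] r6c6 is down to just 1, so r6c6=1.
Step 9. [r2c4∈{1,3,9}] col 4 places 3 nowhere but r2c4. So r2c4=3.
Step 10. [r6c3∈{5}] nothing but 5 survives at r6c3, so r6c3=5.
Step 11. [r8c8∈{8}] nothing but 8 survives at r8c8, so r8c8=8.
Step 12. [r1c4∈{1,4,7}] row 1 places 4 nowhere but r1c4 ⇒ r1c4=4.
Step 13. [r4c4∈{8}] r4c4 is down to just 8, so r4c4=8.
Step 14. [r9c1∈{3,8}] in col 1, 3 fits only at r9c1 ⇒ r9c1=3.
Step 15. [r9c8∈{7}] nothing but 7 survives at r9c8 ⇒ r9c8=7.
Step 16. [r9c3∈{6,8,9}] r9c3 is the only open cell in row 9 admitting 8 ⇒ r9c3=8.
Step 17. [r7c3∈{9}] r7c3 is down to just 9, so r7c3=9.
Step 18. [r9c9∈{4,6,9}] in row 9, 6 fits only at r9c9. So r9c9=6.
Step 19. [r8c7∈{1,5}] in col 7, 5 fits only at r8c7. So r8c7=5.
Step 20. [r8c4∈{1,9}] 1 has one home in row 8: r8c4. So r8c4=1.
Step 21. [r5c4∈{6}] r5c4 is down to just 6. So r5c4=6.
Step 22. [r4c2∈{1}] only 1 remains possible at r4c2 ⇒ r4c2=1.
Step 23. [r9c4∈{9}] r9c4's peers cover all but 9, so r9c4=9.
Step 24. [r5c9∈{5}] r5c9's peers cover all but 5, so r5c9=5.
Step 25. [r1c3∈{1}] r1c3 is down to just 1. So r1c3=1.
Step 26. [r5c2∈{2}] r5c2's peers cover all but 2. So r5c2=2.
Step 27. [r6c1∈{7}] only 7 remains possible at r6c1. So r6c1=7.
Step 28. [r8c3∈{6}] r8c3's peers cover all but 6. So r8c3=6.
Step 29. [r7c9∈{4}] only 4 remains possible at r7c9 ⇒ r7c9=4.
Step 30. [r6c5∈{3}] r6c5 has the single candidate 3 ⇒ r6c5=3.
Step 31. [r3c6∈{6}] r3c6 is down to just 6, so r3c6=6.
Step 32. [r4c5∈{5}] r4c5 has the single candidate 5. So r4c5=5.
Step 33. [r7c6∈{8}] r7c6 has the single candidate 8, so r7c6=8.
Step 34. [r7c7∈{2}] r7c7's peers cover all but 2 ⇒ r7c7=2.
Step 35. [r1c1∈{5}] r1c1 has the single candidate 5 ⇒ r1c1=5.
Step 36. [r1c7∈{7}] r1c7 has the single candidate 7. So r1c7=7.
Step 37. [r2c5∈{1}] r2c5 has the single candidate 1 ⇒ r2c5=1.
Step 38. [r3c5∈{7}] only 7 remains possible at r3c5, so r3c5=7.
Step 39. [r9c2∈{4}] r9c2's peers cover all but 4, so r9c2=4.
Step 40. [r9c7∈{1}] r9c7 has the single candidate 1. So r9c7=1.
Step 41. [r2c6∈{9}] r2c6 is down to just 9, so r2c6=9.
Step 42. [r5c1∈{8}] r5c1 has the single candidate 8, so r5c1=8.
Step 43. [r4c6∈{4}] nothing but 4 survives at r4c6. So r4c6=4.
Step 44. [r7c8∈{3}] nothing but 3 survives at r7c8. So r7c8=3.
Step 45. [r8c9∈{9}] nothing but 9 survives at r8c9. So r8c9=9.
Step 46. [r3c2∈{3}] r3c2 is down to just 3. So r3c2=3.
Step 47. [r7c4∈{7}] nothing but 7 survives at r7c4 ⇒ r7c4=7.

Answer: 5 6 1 4 8 2 7 9 3 / 4 8 7 3 1 9 6 5 2 / 9 3 2 5 7 6 8 4 1 / 6 1 3 8 5 4 9 2 7 / 8 2 4 6 9 7 3 1 5 / 7 9 5 2 3 1 4 6 8 / 1 5 9 7 6 8 2 3 4 / 2 7 6 1 4 3 5 8 9 / 3 4 8 9 2 5 1 7 6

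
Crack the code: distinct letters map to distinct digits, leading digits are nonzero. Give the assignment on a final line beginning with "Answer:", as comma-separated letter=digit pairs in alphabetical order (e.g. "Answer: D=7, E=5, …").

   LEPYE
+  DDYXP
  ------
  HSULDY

Step 1. [col 1: E + P ≡ Y (mod 10)] no forcing yet in column 1 (carry-in 0); P=6 is free and consistent — try it, so P=6.
Step 2. [col 1: E + P ≡ Y (mod 10)] Y=8 is one option consistent with column 1 (E + P ≡ Y (mod 10), carry-in 0) — take it, so Y=8.
Step 3. [H] adding two 5-digit numbers gives at most 5+1 digits, and here it does — H is that final carry and must be 1. So H=1.
Step 4. [col 1: E + P ≡ Y (mod 10)] column 1 reads E+P+carry(0)=Y with P=6, Y=8; with digits 1,6,8 already taken and all letters distinct, the only value for E is 2. So E=2.
Step 5. [col 2: Y + X ≡ D (mod 10)] column 2 (Y + X ≡ D (mod 10), carry-in 0) doesn't pin X yet; pick X=9 and continue. So X=9.
Step 6. [col 2: Y + X ≡ D (mod 10)] from column 2 (Y=8, X=9, carry-in 0, digits 1,2,6,8,9 already taken and all letters distinct): D must equal 7. So D=7.
Step 7. [col 3: P + Y ≡ L (mod 10)] in column 3 we have P+Y≡L with carry-in 1; given P=6, Y=8 and digits 1,2,6,7,8,9 already taken and all letters distinct, that pins L to 5, so L=5.
Step 8. [col 4: E + D ≡ U (mod 10)] from column 4 (E=2, D=7, carry-in 1, digits 1,2,5,6,7,8,9 already taken and all letters distinct): U must equal 0, so U=0.
Step 9. [col 5: L + D ≡ S (mod 10)] column 5: given L=5, D=7, carry-in 1, and digits 0,1,2,5,6,7,8,9 already taken and all letters distinct, L+D≡S (mod 10) forces S=3, so S=3.

Answer: D=7, E=2, H=1, L=5, P=6, S=3, U=0, X=9, Y=8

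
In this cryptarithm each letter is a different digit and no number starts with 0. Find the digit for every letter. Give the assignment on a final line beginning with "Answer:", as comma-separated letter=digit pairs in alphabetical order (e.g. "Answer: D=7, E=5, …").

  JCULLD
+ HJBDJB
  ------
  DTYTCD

Step 1. [col 1: D + B ≡ D (mod 10)] column 1: given nothing yet, carry-in 0, and all letters distinct, none taken yet, D+B≡D (mod 10) forces B=0, so B=0.
Step 2. [col 1: D + B ≡ D (mod 10)] D=5 is one option consistent with column 1 (D + B ≡ D (mod 10), carry-in 0) — take it ⇒ D=5.
Step 3. [col 2: L + J ≡ C (mod 10)] several values work for C in column 2 (L + J ≡ C (mod 10), carry-in 0); try C=1 ⇒ C=1.
Step 4. [col 2: L + J ≡ C (mod 10)] no forcing yet in column 2 (carry-in 0); J=3 is free and consistent — try it ⇒ J=3.
Step 5. [col 2: L + J ≡ C (mod 10)] column 2: given J=3, C=1, carry-in 0, and digits 0,1,3,5 already taken and all letters distinct, L+J≡C (mod 10) forces L=8, so L=8.
Step 6. [col 3: L + D ≡ T (mod 10)] in column 3 we have L+D≡T with carry-in 1; given L=8, D=5 and digits 0,1,3,5,8 already taken and all letters distinct, that pins T to 4 ⇒ T=4.
Step 7. [col 4: U + B ≡ Y (mod 10)] from column 4 (B=0, carry-in 1, digits 0,1,3,4,5,8 already taken and all letters distinct): Y must equal 7, so Y=7.
Step 8. [col 4: U + B ≡ Y (mod 10)] column 4: given B=0, Y=7, carry-in 1, and digits 0,1,3,4,5,7,8 already taken and all letters distinct, U+B≡Y (mod 10) forces U=6, so U=6.
Step 9. [col 6: J + H ≡ D (mod 10)] column 6: given J=3, D=5, carry-in 0, and digits 0,1,3,4,5,6,7,8 already taken and all letters distinct, J+H≡D (mod 10) forces H=2, so H=2.

Answer: B=0, C=1, D=5, H=2, J=3, L=8, T=4, U=6, Y=7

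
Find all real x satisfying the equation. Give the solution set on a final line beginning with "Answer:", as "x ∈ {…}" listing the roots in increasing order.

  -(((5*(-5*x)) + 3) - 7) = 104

Step 1. [-(((5*(-5*x)) + 3) - 7) = 104] flip signs both sides ⇒ neg: ((5*(-5*x)) + 3) - 7 = -104.
Step 2. [((5*(-5*x)) + 3) - 7 = -104] -7 is outermost — add 7 both sides ⇒ sub: (5*(-5*x)) + 3 = -97.
Step 3. [(5*(-5*x)) + 3 = -97] 3 comes off first (subtract 3). So sub: 5*(-5*x) = -100.
Step 4. [5*(-5*x) = -100] leading coefficient 5: divide by 5. So div: -5*x = -20.
Step 5. [-5*x = -20] LHS = -5·(…); ÷-5 both sides. So div: x = 4.

Answer: x ∈ {4}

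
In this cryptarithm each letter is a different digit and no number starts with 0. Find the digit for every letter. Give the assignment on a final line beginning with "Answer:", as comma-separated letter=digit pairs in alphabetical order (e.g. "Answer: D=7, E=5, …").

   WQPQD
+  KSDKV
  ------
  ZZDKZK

Step 1. [col 1: D + V ≡ K (mod 10)] no forcing yet in column 1 (carry-in 0); K=6 is free and consistent — try it ⇒ K=6.
Step 2. [col 1: D + V ≡ K (mod 10)] several values work for D in column 1 (D + V ≡ K (mod 10), carry-in 0); try D=7. So D=7.
Step 3. [col 1: D + V ≡ K (mod 10)] from column 1 (D=7, K=6, carry-in 0, digits 6,7 already taken and all letters distinct): V must equal 9 ⇒ V=9.
Step 4. [col 2: Q + K ≡ Z (mod 10)] no forcing yet in column 2 (carry-in 1); Q=4 is free and consistent — try it, so Q=4.
Step 5. [col 2: Q + K ≡ Z (mod 10)] column 2 reads Q+K+carry(1)=Z with Q=4, K=6; with digits 4,6,7,9 already taken and all letters distinct, the only value for Z is 1, so Z=1.
Step 6. [col 3: P + D ≡ K (mod 10)] column 3: given D=7, K=6, carry-in 1, and digits 1,4,6,7,9 already taken and all letters distinct, P+D≡K (mod 10) forces P=8. So P=8.
Step 7. [col 4: Q + S ≡ D (mod 10)] in column 4 we have Q+S≡D with carry-in 1; given Q=4, D=7 and digits 1,4,6,7,8,9 already taken and all letters distinct, that pins S to 2, so S=2.
Step 8. [col 5: W + K ≡ Z (mod 10)] column 5 reads W+K+carry(0)=Z with K=6, Z=1; with digits 1,2,4,6,7,8,9 already taken and all letters distinct, the only value for W is 5, so W=5.

Answer: D=7, K=6, P=8, Q=4, S=2, V=9, W=5, Z=1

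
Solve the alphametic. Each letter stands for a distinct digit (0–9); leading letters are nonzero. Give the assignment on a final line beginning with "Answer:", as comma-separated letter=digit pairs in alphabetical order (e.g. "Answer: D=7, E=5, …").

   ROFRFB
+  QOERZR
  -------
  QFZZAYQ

Step 1. [col 1: B + R ≡ Q (mod 10)] several values work for B in column 1 (B + R ≡ Q (mod 10), carry-in 0); try B=2, so B=2.
Step 2. [col 1: B + R ≡ Q (mod 10)] Q=1 is one option consistent with column 1 (B + R ≡ Q (mod 10), carry-in 0) — take it. So Q=1.
Step 3. [col 1: B + R ≡ Q (mod 10)] in column 1 we have B+R≡Q with carry-in 0; given B=2, Q=1 and digits 1,2 already taken and all letters distinct, that pins R to 9 ⇒ R=9.
Step 4. [col 2: F + Z ≡ Y (mod 10)] several values work for Z in column 2 (F + Z ≡ Y (mod 10), carry-in 1); try Z=6 ⇒ Z=6.
Step 5. [col 2: F + Z ≡ Y (mod 10)] column 2 (F + Z ≡ Y (mod 10), carry-in 1) doesn't pin F yet; pick F=0 and continue. So F=0.
Step 6. [col 2: F + Z ≡ Y (mod 10)] column 2: given F=0, Z=6, carry-in 1, and digits 0,1,2,6,9 already taken and all letters distinct, F+Z≡Y (mod 10) forces Y=7 ⇒ Y=7.
Step 7. [col 3: R + R ≡ A (mod 10)] column 3 reads R+R+carry(0)=A with R=9; with digits 0,1,2,6,7,9 already taken and all letters distinct, the only value for A is 8, so A=8.
Step 8. [col 4: F + E ≡ Z (mod 10)] column 4: given F=0, Z=6, carry-in 1, and digits 0,1,2,6,7,8,9 already taken and all letters distinct, F+E≡Z (mod 10) forces E=5, so E=5.
Step 9. [col 5: O + O ≡ Z (mod 10)] column 5: given Z=6, carry-in 0, and digits 0,1,2,5,6,7,8,9 already taken and all letters distinct, O+O≡Z (mod 10) forces O=3, so O=3.

Answer: A=8, B=2, E=5, F=0, O=3, Q=1, R=9, Y=7, Z=6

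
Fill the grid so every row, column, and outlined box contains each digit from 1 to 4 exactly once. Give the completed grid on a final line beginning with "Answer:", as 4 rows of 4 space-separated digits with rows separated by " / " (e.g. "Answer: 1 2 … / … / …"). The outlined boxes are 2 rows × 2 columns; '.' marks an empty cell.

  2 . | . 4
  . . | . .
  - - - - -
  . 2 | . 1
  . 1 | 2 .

Step 1. [r4c4∈{3}] r4c4 has the single candidate 3 ⇒ r4c4=3.
Step 2. [r2c1∈{1,3,4}] 1 has one home in col 1: r2c1. So r2c1=1.
Step 3. [r2c3∈{3}] nothing but 3 survives at r2c3 ⇒ r2c3=3.
Step 4. [r3c1∈{3,4}] row 3 places 3 nowhere but r3c1 ⇒ r3c1=3.
Step 5. [r1c3∈{1}] r1c3 has the single candidate 1 ⇒ r1c3=1.
Step 6. [r2c2∈{4}] only 4 remains possible at r2c2 ⇒ r2c2=4.
Step 7. [r3c3∈{4}] r3c3 has the single candidate 4 ⇒ r3c3=4.
Step 8. [r2c4∈{2}] r2c4's peers cover all but 2 ⇒ r2c4=2.
Step 9. [r4c1∈{4}] r4c1's peers cover all but 4. So r4c1=4.
Step 10. [r1c2∈{3}] r1c2 has the single candidate 3, so r1c2=3.

Answer: 2 3 1 4 / 1 4 3 2 / 3 2 4 1 / 4 1 2 3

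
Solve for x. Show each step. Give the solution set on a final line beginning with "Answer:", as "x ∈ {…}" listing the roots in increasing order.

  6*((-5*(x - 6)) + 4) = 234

Step 1. [6*((-5*(x - 6)) + 4) = 234] divide by the outer 6. So div: (-5*(x - 6)) + 4 = 39.
Step 2. [(-5*(x - 6)) + 4 = 39] +4 is outermost — subtract 4 both sides ⇒ sub: -5*(x - 6) = 35.
Step 3. [-5*(x - 6) = 35] leading coefficient -5: divide by -5 ⇒ div: x - 6 = -7.
Step 4. [x - 6 = -7] peel the -6: add 6 from each side ⇒ sub: x = -1.

Answer: x ∈ {-1}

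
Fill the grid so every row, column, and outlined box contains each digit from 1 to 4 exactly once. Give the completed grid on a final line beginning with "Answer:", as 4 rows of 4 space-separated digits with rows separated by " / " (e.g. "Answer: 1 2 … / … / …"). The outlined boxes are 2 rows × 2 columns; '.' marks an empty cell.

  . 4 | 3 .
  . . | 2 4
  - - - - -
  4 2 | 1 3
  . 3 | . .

Step 1. [r2c2∈{1}] r2c2 is down to just 1 ⇒ r2c2=1.
Step 2. [r4c1∈{1}] nothing but 1 survives at r4c1. So r4c1=1.
Step 3. [r4c3∈{4}] r4c3's peers cover all but 4, so r4c3=4.
Step 4. [r4c4∈{2}] r4c4's peers cover all but 2 ⇒ r4c4=2.
Step 5. [r2c1∈{3}] r2c1 is down to just 3. So r2c1=3.
Step 6. [r1c1∈{2}] r1c1 has the single candidate 2 ⇒ r1c1=2.
Step 7. [r1c4∈{1}] only 1 remains possible at r1c4 ⇒ r1c4=1.

Answer: 2 4 3 1 / 3 1 2 4 / 4 2 1 3 / 1 3 4 2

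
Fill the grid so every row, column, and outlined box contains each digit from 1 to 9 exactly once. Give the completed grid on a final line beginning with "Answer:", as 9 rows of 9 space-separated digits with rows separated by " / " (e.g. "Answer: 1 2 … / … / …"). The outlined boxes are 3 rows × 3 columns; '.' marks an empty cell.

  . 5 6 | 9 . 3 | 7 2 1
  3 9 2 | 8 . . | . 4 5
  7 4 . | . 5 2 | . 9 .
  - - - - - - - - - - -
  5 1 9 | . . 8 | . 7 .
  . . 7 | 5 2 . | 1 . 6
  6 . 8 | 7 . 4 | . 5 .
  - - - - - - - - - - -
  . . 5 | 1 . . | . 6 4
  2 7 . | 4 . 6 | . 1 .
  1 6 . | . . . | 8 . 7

Step 1. [r9c8∈{3}] nothing but 3 survives at r9c8 ⇒ r9c8=3.
Step 2. [r9c5∈{9}] nothing but 9 survives at r9c5, so r9c5=9.
Step 3. [r4c4∈{3,6}] r4c4 is the only open cell in col 4 admitting 3 ⇒ r4c4=3.
Step 4. [r7c2∈{3,8}] in col 2, 8 fits only at r7c2. So r7c2=8.
Step 5. [r7c7∈{2,9}] 2 has one home in row 7: r7c7. So r7c7=2.
Step 6. [r8c9∈{9}] only 9 remains possible at r8c9 ⇒ r8c9=9.
Step 7. [r6c2∈{2,3}] 2 has one home in col 2: r6c2 ⇒ r6c2=2.
Step 8. [r6c9∈{3}] r6c9 has the single candidate 3, so r6c9=3.
Step 9. [r3c4∈{6}] r3c4's peers cover all but 6 ⇒ r3c4=6.
Step 10. [r7c6∈{7}] r7c6 has the single candidate 7 ⇒ r7c6=7.
Step 11. [r2c6∈{1}] r2c6 is down to just 1 ⇒ r2c6=1.
Step 12. [r7c5∈{3}] nothing but 3 survives at r7c5 ⇒ r7c5=3.
Step 13. [r5c1∈{4}] nothing but 4 survives at r5c1 ⇒ r5c1=4.
Step 14. [r1c1∈{8}] r1c1 is down to just 8. So r1c1=8.
Step 15. [r5c8∈{8}] nothing but 8 survives at r5c8. So r5c8=8.
Step 16. [r3c9∈{8}] r3c9's peers cover all but 8 ⇒ r3c9=8.
Step 17. [r8c3∈{3}] r8c3's peers cover all but 3 ⇒ r8c3=3.
Step 18. [r6c7∈{9}] r6c7 has the single candidate 9 ⇒ r6c7=9.
Step 19. [r3c3∈{1}] r3c3's peers cover all but 1 ⇒ r3c3=1.
Step 20. [r7c1∈{9}] r7c1's peers cover all but 9 ⇒ r7c1=9.
Step 21. [r9c6∈{5}] only 5 remains possible at r9c6 ⇒ r9c6=5.
Step 22. [r9c4∈{2}] only 2 remains possible at r9c4, so r9c4=2.
Step 23. [r8c5∈{8}] r8c5 has the single candidate 8 ⇒ r8c5=8.
Step 24. [r5c6∈{9}] r5c6's peers cover all but 9 ⇒ r5c6=9.
Step 25. [r1c5∈{4}] r1c5 is down to just 4. So r1c5=4.
Step 26. [r4c9∈{2}] nothing but 2 survives at r4c9 ⇒ r4c9=2.
Step 27. [r3c7∈{3}] only 3 remains possible at r3c7, so r3c7=3.
Step 28. [r2c5∈{7}] r2c5's peers cover all but 7, so r2c5=7.
Step 29. [r2c7∈{6}] r2c7 is down to just 6 ⇒ r2c7=6.
Step 30. [r9c3∈{4}] only 4 remains possible at r9c3 ⇒ r9c3=4.
Step 31. [r4c5∈{6}] r4c5 is down to just 6 ⇒ r4c5=6.
Step 32. [r4c7∈{4}] r4c7's peers cover all but 4 ⇒ r4c7=4.
Step 33. [r8c7∈{5}] r8c7 has the single candidate 5 ⇒ r8c7=5.
Step 34. [r5c2∈{3}] r5c2 is down to just 3, so r5c2=3.
Step 35. [r6c5∈{1}] r6c5's peers cover all but 1. So r6c5=1.

Answer: 8 5 6 9 4 3 7 2 1 / 3 9 2 8 7 1 6 4 5 / 7 4 1 6 5 2 3 9 8 / 5 1 9 3 6 8 4 7 2 / 4 3 7 5 2 9 1 8 6 / 6 2 8 7 1 4 9 5 3 / 9 8 5 1 3 7 2 6 4 / 2 7 3 4 8 6 5 1 9 / 1 6 4 2 9 5 8 3 7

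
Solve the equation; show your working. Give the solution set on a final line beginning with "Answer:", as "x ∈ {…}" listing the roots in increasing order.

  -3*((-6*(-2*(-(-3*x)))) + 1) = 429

Step 1. [-3*((-6*(-2*(-(-3*x)))) + 1) = 429] -3·(inner) — divide through by -3 ⇒ div: (-6*(-2*(-(-3*x)))) + 1 = -143.
Step 2. [(-6*(-2*(-(-3*x)))) + 1 = -143] peel the +1: subtract 1 from each side. So sub: -6*(-2*(-(-3*x))) = -144.
Step 3. [-6*(-2*(-(-3*x))) = -144] -6·(inner) — divide through by -6 ⇒ div: -2*(-(-3*x)) = 24.
Step 4. [-2*(-(-3*x)) = 24] -2 out front; divide by -2, so div: -(-3*x) = -12.
Step 5. [-(-3*x) = -12] LHS negated; negate both sides ⇒ neg: -3*x = 12.
Step 6. [-3*x = 12] divide by the outer -3, so div: x = -4.

Answer: x ∈ {-4}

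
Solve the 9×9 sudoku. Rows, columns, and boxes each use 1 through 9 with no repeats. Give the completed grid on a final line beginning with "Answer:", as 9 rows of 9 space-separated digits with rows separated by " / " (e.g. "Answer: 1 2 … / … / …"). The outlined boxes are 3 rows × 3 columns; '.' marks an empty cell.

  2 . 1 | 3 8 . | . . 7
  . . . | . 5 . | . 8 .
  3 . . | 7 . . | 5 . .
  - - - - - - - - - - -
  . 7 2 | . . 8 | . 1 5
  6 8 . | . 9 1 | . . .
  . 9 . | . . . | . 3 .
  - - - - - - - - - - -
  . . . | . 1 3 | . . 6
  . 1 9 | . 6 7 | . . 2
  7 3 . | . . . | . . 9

Step 1. [r4c1∈{4}] only 4 remains possible at r4c1 ⇒ r4c1=4.
Step 2. [r5c9∈{4}] only 4 remains possible at r5c9. So r5c9=4.
Step 3. [r2c4∈{1,2,4,6,9}] col 4 places 1 nowhere but r2c4, so r2c4=1.
Step 4. [r6c3∈{5}] r6c3 is down to just 5 ⇒ r6c3=5.
Step 5. [r9c6∈{2,4,5}] in col 6, 5 fits only at r9c6, so r9c6=5.
Step 6. [r9c8∈{4}] nothing but 4 survives at r9c8. So r9c8=4.
Step 7. [r9c5∈{2}] r9c5's peers cover all but 2, so r9c5=2.
Step 8. [r3c5∈{4}] r3c5 is down to just 4 ⇒ r3c5=4.
Step 9. [r3c2∈{6}] r3c2 has the single candidate 6. So r3c2=6.
Step 10. [r9c4∈{8}] only 8 remains possible at r9c4. So r9c4=8.
Step 11. [r1c8∈{6,9}] in col 8, 6 fits only at r1c8 ⇒ r1c8=6.
Step 12. [r2c2∈{4}] only 4 remains possible at r2c2, so r2c2=4.
Step 13. [r3c8∈{2,9}] col 8 places 9 nowhere but r3c8. So r3c8=9.
Step 14. [r2c7∈{2,3}] r2c7 is the only open cell in box 3 admitting 2. So r2c7=2.
Step 15. [r6c6∈{2,4,6}] across col 6, 4 lands solely at r6c6, so r6c6=4.
Step 16. [r5c7∈{7}] only 7 remains possible at r5c7, so r5c7=7.
Step 17. [r7c7∈{8}] only 8 remains possible at r7c7 ⇒ r7c7=8.
Step 18. [r7c1∈{5}] r7c1 is down to just 5, so r7c1=5.
Step 19. [r6c7∈{6}] r6c7's peers cover all but 6, so r6c7=6.
Step 20. [r8c4∈{4}] nothing but 4 survives at r8c4. So r8c4=4.
Step 21. [r2c6∈{6,9}] in row 2, 6 fits only at r2c6. So r2c6=6.
Step 22. [r5c4∈{2,5}] row 5 places 5 nowhere but r5c4 ⇒ r5c4=5.
Step 23. [r6c4∈{2}] nothing but 2 survives at r6c4, so r6c4=2.
Step 24. [r9c3∈{6}] r9c3's peers cover all but 6. So r9c3=6.
Step 25. [r3c6∈{2}] r3c6 is down to just 2 ⇒ r3c6=2.
Step 26. [r7c3∈{4}] only 4 remains possible at r7c3 ⇒ r7c3=4.
Step 27. [r6c9∈{8}] r6c9 is down to just 8, so r6c9=8.
Step 28. [r8c8∈{5}] nothing but 5 survives at r8c8, so r8c8=5.
Step 29. [r9c7∈{1}] r9c7's peers cover all but 1. So r9c7=1.
Step 30. [r1c2∈{5}] r1c2 has the single candidate 5 ⇒ r1c2=5.
Step 31. [r5c8∈{2}] r5c8's peers cover all but 2. So r5c8=2.
Step 32. [r4c5∈{3}] nothing but 3 survives at r4c5, so r4c5=3.
Step 33. [r4c7∈{9}] r4c7 is down to just 9. So r4c7=9.
Step 34. [r6c5∈{7}] r6c5's peers cover all but 7. So r6c5=7.
Step 35. [r6c1∈{1}] nothing but 1 survives at r6c1. So r6c1=1.
Step 36. [r3c3∈{8}] only 8 remains possible at r3c3. So r3c3=8.
Step 37. [r3c9∈{1}] r3c9 has the single candidate 1 ⇒ r3c9=1.
Step 38. [r7c8∈{7}] r7c8's peers cover all but 7. So r7c8=7.
Step 39. [r8c1∈{8}] r8c1 is down to just 8 ⇒ r8c1=8.
Step 40. [r2c3∈{7}] r2c3 is down to just 7 ⇒ r2c3=7.
Step 41. [r8c7∈{3}] only 3 remains possible at r8c7. So r8c7=3.
Step 42. [r2c9∈{3}] r2c9 is down to just 3 ⇒ r2c9=3.
Step 43. [r1c7∈{4}] r1c7 has the single candidate 4, so r1c7=4.
Step 44. [r7c4∈{9}] r7c4 has the single candidate 9, so r7c4=9.
Step 45. [r2c1∈{9}] r2c1 is down to just 9 ⇒ r2c1=9.
Step 46. [r1c6∈{9}] nothing but 9 survives at r1c6. So r1c6=9.
Step 47. [r5c3∈{3}] r5c3 has the single candidate 3, so r5c3=3.
Step 48. [r7c2∈{2}] r7c2 has the single candidate 2, so r7c2=2.
Step 49. [r4c4∈{6}] only 6 remains possible at r4c4. So r4c4=6.

Answer: 2 5 1 3 8 9 4 6 7 / 9 4 7 1 5 6 2 8 3 / 3 6 8 7 4 2 5 9 1 / 4 7 2 6 3 8 9 1 5 / 6 8 3 5 9 1 7 2 4 / 1 9 5 2 7 4 6 3 8 / 5 2 4 9 1 3 8 7 6 / 8 1 9 4 6 7 3 5 2 / 7 3 6 8 2 5 1 4 9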